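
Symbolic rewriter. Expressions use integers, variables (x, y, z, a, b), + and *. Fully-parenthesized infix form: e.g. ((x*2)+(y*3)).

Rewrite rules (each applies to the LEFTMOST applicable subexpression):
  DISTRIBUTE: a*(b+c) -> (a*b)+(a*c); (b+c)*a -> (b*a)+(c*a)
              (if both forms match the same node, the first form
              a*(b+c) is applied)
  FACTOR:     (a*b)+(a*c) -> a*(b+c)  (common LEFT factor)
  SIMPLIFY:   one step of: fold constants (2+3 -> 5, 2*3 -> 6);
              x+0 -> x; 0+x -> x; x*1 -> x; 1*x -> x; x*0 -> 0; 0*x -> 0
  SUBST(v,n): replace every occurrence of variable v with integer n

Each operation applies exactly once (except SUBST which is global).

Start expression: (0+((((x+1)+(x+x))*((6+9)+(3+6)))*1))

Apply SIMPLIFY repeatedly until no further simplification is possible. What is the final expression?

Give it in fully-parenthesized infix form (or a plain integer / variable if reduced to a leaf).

Answer: (((x+1)+(x+x))*24)

Derivation:
Start: (0+((((x+1)+(x+x))*((6+9)+(3+6)))*1))
Step 1: at root: (0+((((x+1)+(x+x))*((6+9)+(3+6)))*1)) -> ((((x+1)+(x+x))*((6+9)+(3+6)))*1); overall: (0+((((x+1)+(x+x))*((6+9)+(3+6)))*1)) -> ((((x+1)+(x+x))*((6+9)+(3+6)))*1)
Step 2: at root: ((((x+1)+(x+x))*((6+9)+(3+6)))*1) -> (((x+1)+(x+x))*((6+9)+(3+6))); overall: ((((x+1)+(x+x))*((6+9)+(3+6)))*1) -> (((x+1)+(x+x))*((6+9)+(3+6)))
Step 3: at RL: (6+9) -> 15; overall: (((x+1)+(x+x))*((6+9)+(3+6))) -> (((x+1)+(x+x))*(15+(3+6)))
Step 4: at RR: (3+6) -> 9; overall: (((x+1)+(x+x))*(15+(3+6))) -> (((x+1)+(x+x))*(15+9))
Step 5: at R: (15+9) -> 24; overall: (((x+1)+(x+x))*(15+9)) -> (((x+1)+(x+x))*24)
Fixed point: (((x+1)+(x+x))*24)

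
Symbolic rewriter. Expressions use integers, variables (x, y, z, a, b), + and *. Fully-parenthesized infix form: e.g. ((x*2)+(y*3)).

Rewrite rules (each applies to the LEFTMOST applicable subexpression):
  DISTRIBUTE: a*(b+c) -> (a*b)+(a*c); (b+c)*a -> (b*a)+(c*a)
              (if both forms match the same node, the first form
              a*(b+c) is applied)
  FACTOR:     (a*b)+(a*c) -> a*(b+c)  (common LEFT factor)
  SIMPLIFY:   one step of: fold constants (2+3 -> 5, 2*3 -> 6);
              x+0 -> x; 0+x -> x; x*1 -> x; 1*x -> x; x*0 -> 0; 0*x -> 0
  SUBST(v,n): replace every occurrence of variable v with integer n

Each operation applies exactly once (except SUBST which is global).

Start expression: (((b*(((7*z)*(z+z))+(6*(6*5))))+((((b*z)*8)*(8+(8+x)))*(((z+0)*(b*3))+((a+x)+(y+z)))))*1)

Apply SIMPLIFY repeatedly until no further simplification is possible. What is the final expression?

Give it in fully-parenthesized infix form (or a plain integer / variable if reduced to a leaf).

Start: (((b*(((7*z)*(z+z))+(6*(6*5))))+((((b*z)*8)*(8+(8+x)))*(((z+0)*(b*3))+((a+x)+(y+z)))))*1)
Step 1: at root: (((b*(((7*z)*(z+z))+(6*(6*5))))+((((b*z)*8)*(8+(8+x)))*(((z+0)*(b*3))+((a+x)+(y+z)))))*1) -> ((b*(((7*z)*(z+z))+(6*(6*5))))+((((b*z)*8)*(8+(8+x)))*(((z+0)*(b*3))+((a+x)+(y+z))))); overall: (((b*(((7*z)*(z+z))+(6*(6*5))))+((((b*z)*8)*(8+(8+x)))*(((z+0)*(b*3))+((a+x)+(y+z)))))*1) -> ((b*(((7*z)*(z+z))+(6*(6*5))))+((((b*z)*8)*(8+(8+x)))*(((z+0)*(b*3))+((a+x)+(y+z)))))
Step 2: at LRRR: (6*5) -> 30; overall: ((b*(((7*z)*(z+z))+(6*(6*5))))+((((b*z)*8)*(8+(8+x)))*(((z+0)*(b*3))+((a+x)+(y+z))))) -> ((b*(((7*z)*(z+z))+(6*30)))+((((b*z)*8)*(8+(8+x)))*(((z+0)*(b*3))+((a+x)+(y+z)))))
Step 3: at LRR: (6*30) -> 180; overall: ((b*(((7*z)*(z+z))+(6*30)))+((((b*z)*8)*(8+(8+x)))*(((z+0)*(b*3))+((a+x)+(y+z))))) -> ((b*(((7*z)*(z+z))+180))+((((b*z)*8)*(8+(8+x)))*(((z+0)*(b*3))+((a+x)+(y+z)))))
Step 4: at RRLL: (z+0) -> z; overall: ((b*(((7*z)*(z+z))+180))+((((b*z)*8)*(8+(8+x)))*(((z+0)*(b*3))+((a+x)+(y+z))))) -> ((b*(((7*z)*(z+z))+180))+((((b*z)*8)*(8+(8+x)))*((z*(b*3))+((a+x)+(y+z)))))
Fixed point: ((b*(((7*z)*(z+z))+180))+((((b*z)*8)*(8+(8+x)))*((z*(b*3))+((a+x)+(y+z)))))

Answer: ((b*(((7*z)*(z+z))+180))+((((b*z)*8)*(8+(8+x)))*((z*(b*3))+((a+x)+(y+z)))))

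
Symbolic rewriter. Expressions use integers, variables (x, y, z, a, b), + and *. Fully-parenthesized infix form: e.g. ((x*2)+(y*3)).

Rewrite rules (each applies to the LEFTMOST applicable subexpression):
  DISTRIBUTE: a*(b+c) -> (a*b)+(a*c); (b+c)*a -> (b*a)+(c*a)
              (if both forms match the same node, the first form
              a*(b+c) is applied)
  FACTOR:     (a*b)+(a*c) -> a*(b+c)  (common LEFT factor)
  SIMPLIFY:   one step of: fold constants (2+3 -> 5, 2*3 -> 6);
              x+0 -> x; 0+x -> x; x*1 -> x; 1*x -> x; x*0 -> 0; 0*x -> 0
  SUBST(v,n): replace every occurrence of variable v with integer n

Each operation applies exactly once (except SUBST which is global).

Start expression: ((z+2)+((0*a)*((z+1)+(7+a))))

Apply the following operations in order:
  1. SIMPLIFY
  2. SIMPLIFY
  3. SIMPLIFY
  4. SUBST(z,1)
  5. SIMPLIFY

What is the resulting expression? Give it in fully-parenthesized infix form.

Start: ((z+2)+((0*a)*((z+1)+(7+a))))
Apply SIMPLIFY at RL (target: (0*a)): ((z+2)+((0*a)*((z+1)+(7+a)))) -> ((z+2)+(0*((z+1)+(7+a))))
Apply SIMPLIFY at R (target: (0*((z+1)+(7+a)))): ((z+2)+(0*((z+1)+(7+a)))) -> ((z+2)+0)
Apply SIMPLIFY at root (target: ((z+2)+0)): ((z+2)+0) -> (z+2)
Apply SUBST(z,1): (z+2) -> (1+2)
Apply SIMPLIFY at root (target: (1+2)): (1+2) -> 3

Answer: 3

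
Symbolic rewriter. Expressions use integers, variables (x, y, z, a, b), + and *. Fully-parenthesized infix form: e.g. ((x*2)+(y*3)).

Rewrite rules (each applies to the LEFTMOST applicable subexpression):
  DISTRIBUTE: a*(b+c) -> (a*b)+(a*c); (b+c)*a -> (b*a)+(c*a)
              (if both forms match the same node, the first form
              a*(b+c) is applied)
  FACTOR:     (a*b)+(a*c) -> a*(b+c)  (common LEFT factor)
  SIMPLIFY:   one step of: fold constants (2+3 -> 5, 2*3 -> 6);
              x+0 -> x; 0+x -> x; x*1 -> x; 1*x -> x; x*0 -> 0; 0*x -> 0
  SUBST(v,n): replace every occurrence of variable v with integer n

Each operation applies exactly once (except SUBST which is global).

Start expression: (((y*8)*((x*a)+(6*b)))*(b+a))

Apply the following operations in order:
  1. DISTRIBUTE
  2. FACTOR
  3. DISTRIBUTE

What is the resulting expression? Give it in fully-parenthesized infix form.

Start: (((y*8)*((x*a)+(6*b)))*(b+a))
Apply DISTRIBUTE at root (target: (((y*8)*((x*a)+(6*b)))*(b+a))): (((y*8)*((x*a)+(6*b)))*(b+a)) -> ((((y*8)*((x*a)+(6*b)))*b)+(((y*8)*((x*a)+(6*b)))*a))
Apply FACTOR at root (target: ((((y*8)*((x*a)+(6*b)))*b)+(((y*8)*((x*a)+(6*b)))*a))): ((((y*8)*((x*a)+(6*b)))*b)+(((y*8)*((x*a)+(6*b)))*a)) -> (((y*8)*((x*a)+(6*b)))*(b+a))
Apply DISTRIBUTE at root (target: (((y*8)*((x*a)+(6*b)))*(b+a))): (((y*8)*((x*a)+(6*b)))*(b+a)) -> ((((y*8)*((x*a)+(6*b)))*b)+(((y*8)*((x*a)+(6*b)))*a))

Answer: ((((y*8)*((x*a)+(6*b)))*b)+(((y*8)*((x*a)+(6*b)))*a))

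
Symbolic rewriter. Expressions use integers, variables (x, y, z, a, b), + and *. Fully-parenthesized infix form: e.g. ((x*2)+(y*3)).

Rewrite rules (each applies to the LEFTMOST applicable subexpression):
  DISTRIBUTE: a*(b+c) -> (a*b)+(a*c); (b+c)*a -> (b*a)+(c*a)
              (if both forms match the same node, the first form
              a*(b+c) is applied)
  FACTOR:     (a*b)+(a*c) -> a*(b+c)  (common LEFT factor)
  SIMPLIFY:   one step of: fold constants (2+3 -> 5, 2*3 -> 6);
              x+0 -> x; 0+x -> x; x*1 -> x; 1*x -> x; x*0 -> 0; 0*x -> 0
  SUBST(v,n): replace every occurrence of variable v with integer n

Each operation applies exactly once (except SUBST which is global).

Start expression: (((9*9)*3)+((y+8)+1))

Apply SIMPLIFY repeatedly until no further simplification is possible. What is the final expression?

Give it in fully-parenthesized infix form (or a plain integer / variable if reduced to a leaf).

Answer: (243+((y+8)+1))

Derivation:
Start: (((9*9)*3)+((y+8)+1))
Step 1: at LL: (9*9) -> 81; overall: (((9*9)*3)+((y+8)+1)) -> ((81*3)+((y+8)+1))
Step 2: at L: (81*3) -> 243; overall: ((81*3)+((y+8)+1)) -> (243+((y+8)+1))
Fixed point: (243+((y+8)+1))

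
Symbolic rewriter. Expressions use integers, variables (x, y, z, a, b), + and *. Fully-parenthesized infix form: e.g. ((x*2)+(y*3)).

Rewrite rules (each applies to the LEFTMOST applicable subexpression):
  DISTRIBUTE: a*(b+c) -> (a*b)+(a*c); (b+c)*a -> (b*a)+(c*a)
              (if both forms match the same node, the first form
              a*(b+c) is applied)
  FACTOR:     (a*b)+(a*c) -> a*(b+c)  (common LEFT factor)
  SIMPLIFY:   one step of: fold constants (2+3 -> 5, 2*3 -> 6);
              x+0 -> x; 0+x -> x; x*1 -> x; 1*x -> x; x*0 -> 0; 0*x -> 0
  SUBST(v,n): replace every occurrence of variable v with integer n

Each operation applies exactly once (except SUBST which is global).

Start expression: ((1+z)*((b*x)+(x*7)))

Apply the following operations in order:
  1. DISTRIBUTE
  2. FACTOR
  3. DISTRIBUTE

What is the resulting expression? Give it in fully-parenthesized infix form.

Start: ((1+z)*((b*x)+(x*7)))
Apply DISTRIBUTE at root (target: ((1+z)*((b*x)+(x*7)))): ((1+z)*((b*x)+(x*7))) -> (((1+z)*(b*x))+((1+z)*(x*7)))
Apply FACTOR at root (target: (((1+z)*(b*x))+((1+z)*(x*7)))): (((1+z)*(b*x))+((1+z)*(x*7))) -> ((1+z)*((b*x)+(x*7)))
Apply DISTRIBUTE at root (target: ((1+z)*((b*x)+(x*7)))): ((1+z)*((b*x)+(x*7))) -> (((1+z)*(b*x))+((1+z)*(x*7)))

Answer: (((1+z)*(b*x))+((1+z)*(x*7)))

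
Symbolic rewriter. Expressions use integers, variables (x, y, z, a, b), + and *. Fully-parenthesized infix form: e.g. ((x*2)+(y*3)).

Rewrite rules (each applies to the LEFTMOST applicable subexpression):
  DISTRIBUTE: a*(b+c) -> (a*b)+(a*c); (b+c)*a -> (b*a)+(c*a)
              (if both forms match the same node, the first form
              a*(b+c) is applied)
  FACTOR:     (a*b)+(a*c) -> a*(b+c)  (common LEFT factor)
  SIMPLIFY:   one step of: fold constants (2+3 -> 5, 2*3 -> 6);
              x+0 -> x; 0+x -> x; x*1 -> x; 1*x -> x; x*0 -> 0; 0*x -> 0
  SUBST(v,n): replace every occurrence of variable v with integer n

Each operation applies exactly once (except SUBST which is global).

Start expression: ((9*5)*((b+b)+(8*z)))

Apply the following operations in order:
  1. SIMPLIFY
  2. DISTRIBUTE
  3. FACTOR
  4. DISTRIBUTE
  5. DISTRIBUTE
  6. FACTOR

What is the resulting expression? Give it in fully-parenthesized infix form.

Answer: ((45*(b+b))+(45*(8*z)))

Derivation:
Start: ((9*5)*((b+b)+(8*z)))
Apply SIMPLIFY at L (target: (9*5)): ((9*5)*((b+b)+(8*z))) -> (45*((b+b)+(8*z)))
Apply DISTRIBUTE at root (target: (45*((b+b)+(8*z)))): (45*((b+b)+(8*z))) -> ((45*(b+b))+(45*(8*z)))
Apply FACTOR at root (target: ((45*(b+b))+(45*(8*z)))): ((45*(b+b))+(45*(8*z))) -> (45*((b+b)+(8*z)))
Apply DISTRIBUTE at root (target: (45*((b+b)+(8*z)))): (45*((b+b)+(8*z))) -> ((45*(b+b))+(45*(8*z)))
Apply DISTRIBUTE at L (target: (45*(b+b))): ((45*(b+b))+(45*(8*z))) -> (((45*b)+(45*b))+(45*(8*z)))
Apply FACTOR at L (target: ((45*b)+(45*b))): (((45*b)+(45*b))+(45*(8*z))) -> ((45*(b+b))+(45*(8*z)))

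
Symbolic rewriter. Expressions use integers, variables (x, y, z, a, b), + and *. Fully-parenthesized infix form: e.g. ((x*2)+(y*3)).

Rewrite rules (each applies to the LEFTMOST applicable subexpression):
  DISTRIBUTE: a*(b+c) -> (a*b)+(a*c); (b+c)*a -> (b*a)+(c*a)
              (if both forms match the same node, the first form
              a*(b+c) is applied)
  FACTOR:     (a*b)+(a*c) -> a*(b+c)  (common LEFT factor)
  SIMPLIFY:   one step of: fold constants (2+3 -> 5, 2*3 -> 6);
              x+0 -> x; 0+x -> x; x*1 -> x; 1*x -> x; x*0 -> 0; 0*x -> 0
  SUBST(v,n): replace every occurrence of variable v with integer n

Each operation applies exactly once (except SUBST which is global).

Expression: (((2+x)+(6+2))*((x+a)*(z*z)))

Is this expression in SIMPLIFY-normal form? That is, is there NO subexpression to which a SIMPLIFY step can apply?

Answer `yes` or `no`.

Expression: (((2+x)+(6+2))*((x+a)*(z*z)))
Scanning for simplifiable subexpressions (pre-order)...
  at root: (((2+x)+(6+2))*((x+a)*(z*z))) (not simplifiable)
  at L: ((2+x)+(6+2)) (not simplifiable)
  at LL: (2+x) (not simplifiable)
  at LR: (6+2) (SIMPLIFIABLE)
  at R: ((x+a)*(z*z)) (not simplifiable)
  at RL: (x+a) (not simplifiable)
  at RR: (z*z) (not simplifiable)
Found simplifiable subexpr at path LR: (6+2)
One SIMPLIFY step would give: (((2+x)+8)*((x+a)*(z*z)))
-> NOT in normal form.

Answer: no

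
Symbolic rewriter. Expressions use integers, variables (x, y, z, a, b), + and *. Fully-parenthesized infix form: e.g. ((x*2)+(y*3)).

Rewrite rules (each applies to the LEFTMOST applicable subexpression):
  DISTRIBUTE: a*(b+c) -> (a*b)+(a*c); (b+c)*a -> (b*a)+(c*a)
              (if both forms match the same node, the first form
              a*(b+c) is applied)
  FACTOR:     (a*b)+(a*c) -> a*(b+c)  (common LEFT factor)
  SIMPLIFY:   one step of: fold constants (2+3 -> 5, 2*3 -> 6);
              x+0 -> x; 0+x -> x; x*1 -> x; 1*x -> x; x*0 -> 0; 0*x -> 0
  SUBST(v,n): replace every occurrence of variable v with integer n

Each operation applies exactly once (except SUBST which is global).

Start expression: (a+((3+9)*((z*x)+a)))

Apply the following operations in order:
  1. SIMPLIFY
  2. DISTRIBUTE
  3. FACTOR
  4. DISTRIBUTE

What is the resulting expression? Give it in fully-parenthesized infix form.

Start: (a+((3+9)*((z*x)+a)))
Apply SIMPLIFY at RL (target: (3+9)): (a+((3+9)*((z*x)+a))) -> (a+(12*((z*x)+a)))
Apply DISTRIBUTE at R (target: (12*((z*x)+a))): (a+(12*((z*x)+a))) -> (a+((12*(z*x))+(12*a)))
Apply FACTOR at R (target: ((12*(z*x))+(12*a))): (a+((12*(z*x))+(12*a))) -> (a+(12*((z*x)+a)))
Apply DISTRIBUTE at R (target: (12*((z*x)+a))): (a+(12*((z*x)+a))) -> (a+((12*(z*x))+(12*a)))

Answer: (a+((12*(z*x))+(12*a)))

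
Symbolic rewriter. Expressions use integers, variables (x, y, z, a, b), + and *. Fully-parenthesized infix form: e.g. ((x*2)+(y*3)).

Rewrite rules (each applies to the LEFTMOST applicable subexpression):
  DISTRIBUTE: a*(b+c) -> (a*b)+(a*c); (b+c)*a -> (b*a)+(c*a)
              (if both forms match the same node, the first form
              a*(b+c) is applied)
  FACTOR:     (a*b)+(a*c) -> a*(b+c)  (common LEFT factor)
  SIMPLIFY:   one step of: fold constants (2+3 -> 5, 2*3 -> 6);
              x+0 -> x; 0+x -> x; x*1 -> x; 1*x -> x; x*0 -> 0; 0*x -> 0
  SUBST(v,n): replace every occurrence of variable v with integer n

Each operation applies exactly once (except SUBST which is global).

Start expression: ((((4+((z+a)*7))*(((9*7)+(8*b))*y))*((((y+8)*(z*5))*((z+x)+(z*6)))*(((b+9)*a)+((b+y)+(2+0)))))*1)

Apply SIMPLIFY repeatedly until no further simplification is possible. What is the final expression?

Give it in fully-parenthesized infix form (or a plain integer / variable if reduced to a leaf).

Start: ((((4+((z+a)*7))*(((9*7)+(8*b))*y))*((((y+8)*(z*5))*((z+x)+(z*6)))*(((b+9)*a)+((b+y)+(2+0)))))*1)
Step 1: at root: ((((4+((z+a)*7))*(((9*7)+(8*b))*y))*((((y+8)*(z*5))*((z+x)+(z*6)))*(((b+9)*a)+((b+y)+(2+0)))))*1) -> (((4+((z+a)*7))*(((9*7)+(8*b))*y))*((((y+8)*(z*5))*((z+x)+(z*6)))*(((b+9)*a)+((b+y)+(2+0))))); overall: ((((4+((z+a)*7))*(((9*7)+(8*b))*y))*((((y+8)*(z*5))*((z+x)+(z*6)))*(((b+9)*a)+((b+y)+(2+0)))))*1) -> (((4+((z+a)*7))*(((9*7)+(8*b))*y))*((((y+8)*(z*5))*((z+x)+(z*6)))*(((b+9)*a)+((b+y)+(2+0)))))
Step 2: at LRLL: (9*7) -> 63; overall: (((4+((z+a)*7))*(((9*7)+(8*b))*y))*((((y+8)*(z*5))*((z+x)+(z*6)))*(((b+9)*a)+((b+y)+(2+0))))) -> (((4+((z+a)*7))*((63+(8*b))*y))*((((y+8)*(z*5))*((z+x)+(z*6)))*(((b+9)*a)+((b+y)+(2+0)))))
Step 3: at RRRR: (2+0) -> 2; overall: (((4+((z+a)*7))*((63+(8*b))*y))*((((y+8)*(z*5))*((z+x)+(z*6)))*(((b+9)*a)+((b+y)+(2+0))))) -> (((4+((z+a)*7))*((63+(8*b))*y))*((((y+8)*(z*5))*((z+x)+(z*6)))*(((b+9)*a)+((b+y)+2))))
Fixed point: (((4+((z+a)*7))*((63+(8*b))*y))*((((y+8)*(z*5))*((z+x)+(z*6)))*(((b+9)*a)+((b+y)+2))))

Answer: (((4+((z+a)*7))*((63+(8*b))*y))*((((y+8)*(z*5))*((z+x)+(z*6)))*(((b+9)*a)+((b+y)+2))))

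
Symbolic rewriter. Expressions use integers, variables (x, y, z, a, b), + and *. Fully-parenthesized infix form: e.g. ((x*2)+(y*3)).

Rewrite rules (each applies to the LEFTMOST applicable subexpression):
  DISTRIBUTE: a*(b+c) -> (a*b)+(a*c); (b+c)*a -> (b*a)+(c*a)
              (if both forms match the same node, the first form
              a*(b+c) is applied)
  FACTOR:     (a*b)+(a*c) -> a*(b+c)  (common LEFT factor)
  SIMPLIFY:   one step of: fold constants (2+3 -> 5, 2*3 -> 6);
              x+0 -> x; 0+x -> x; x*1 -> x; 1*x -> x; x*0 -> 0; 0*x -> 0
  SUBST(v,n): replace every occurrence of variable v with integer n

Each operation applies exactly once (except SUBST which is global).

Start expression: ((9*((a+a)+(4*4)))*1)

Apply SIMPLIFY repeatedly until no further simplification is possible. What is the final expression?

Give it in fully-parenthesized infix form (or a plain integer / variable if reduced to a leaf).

Answer: (9*((a+a)+16))

Derivation:
Start: ((9*((a+a)+(4*4)))*1)
Step 1: at root: ((9*((a+a)+(4*4)))*1) -> (9*((a+a)+(4*4))); overall: ((9*((a+a)+(4*4)))*1) -> (9*((a+a)+(4*4)))
Step 2: at RR: (4*4) -> 16; overall: (9*((a+a)+(4*4))) -> (9*((a+a)+16))
Fixed point: (9*((a+a)+16))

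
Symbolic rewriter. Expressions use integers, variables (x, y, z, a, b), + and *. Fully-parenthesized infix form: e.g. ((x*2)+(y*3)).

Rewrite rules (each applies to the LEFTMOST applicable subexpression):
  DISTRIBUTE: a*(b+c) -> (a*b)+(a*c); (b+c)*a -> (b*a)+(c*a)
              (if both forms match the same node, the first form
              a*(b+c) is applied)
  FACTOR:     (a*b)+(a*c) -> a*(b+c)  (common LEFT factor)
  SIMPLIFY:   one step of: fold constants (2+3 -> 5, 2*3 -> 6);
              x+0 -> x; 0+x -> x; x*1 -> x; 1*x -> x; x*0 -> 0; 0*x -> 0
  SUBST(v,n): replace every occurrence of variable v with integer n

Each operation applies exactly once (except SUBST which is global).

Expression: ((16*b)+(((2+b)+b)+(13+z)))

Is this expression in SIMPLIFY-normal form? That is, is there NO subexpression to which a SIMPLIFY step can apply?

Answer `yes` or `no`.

Answer: yes

Derivation:
Expression: ((16*b)+(((2+b)+b)+(13+z)))
Scanning for simplifiable subexpressions (pre-order)...
  at root: ((16*b)+(((2+b)+b)+(13+z))) (not simplifiable)
  at L: (16*b) (not simplifiable)
  at R: (((2+b)+b)+(13+z)) (not simplifiable)
  at RL: ((2+b)+b) (not simplifiable)
  at RLL: (2+b) (not simplifiable)
  at RR: (13+z) (not simplifiable)
Result: no simplifiable subexpression found -> normal form.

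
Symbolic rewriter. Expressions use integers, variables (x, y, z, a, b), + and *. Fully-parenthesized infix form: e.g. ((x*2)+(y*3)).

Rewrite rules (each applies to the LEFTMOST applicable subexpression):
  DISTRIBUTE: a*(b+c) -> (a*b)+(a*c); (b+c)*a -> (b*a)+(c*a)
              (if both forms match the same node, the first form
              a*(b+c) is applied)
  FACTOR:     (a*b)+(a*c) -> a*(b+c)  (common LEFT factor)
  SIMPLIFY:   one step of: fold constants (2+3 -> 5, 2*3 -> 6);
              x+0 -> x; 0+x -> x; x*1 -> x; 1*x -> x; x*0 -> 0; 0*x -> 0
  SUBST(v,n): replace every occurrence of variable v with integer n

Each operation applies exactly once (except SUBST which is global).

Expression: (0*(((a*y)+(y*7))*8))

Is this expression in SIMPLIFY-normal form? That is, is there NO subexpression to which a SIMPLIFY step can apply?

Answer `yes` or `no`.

Answer: no

Derivation:
Expression: (0*(((a*y)+(y*7))*8))
Scanning for simplifiable subexpressions (pre-order)...
  at root: (0*(((a*y)+(y*7))*8)) (SIMPLIFIABLE)
  at R: (((a*y)+(y*7))*8) (not simplifiable)
  at RL: ((a*y)+(y*7)) (not simplifiable)
  at RLL: (a*y) (not simplifiable)
  at RLR: (y*7) (not simplifiable)
Found simplifiable subexpr at path root: (0*(((a*y)+(y*7))*8))
One SIMPLIFY step would give: 0
-> NOT in normal form.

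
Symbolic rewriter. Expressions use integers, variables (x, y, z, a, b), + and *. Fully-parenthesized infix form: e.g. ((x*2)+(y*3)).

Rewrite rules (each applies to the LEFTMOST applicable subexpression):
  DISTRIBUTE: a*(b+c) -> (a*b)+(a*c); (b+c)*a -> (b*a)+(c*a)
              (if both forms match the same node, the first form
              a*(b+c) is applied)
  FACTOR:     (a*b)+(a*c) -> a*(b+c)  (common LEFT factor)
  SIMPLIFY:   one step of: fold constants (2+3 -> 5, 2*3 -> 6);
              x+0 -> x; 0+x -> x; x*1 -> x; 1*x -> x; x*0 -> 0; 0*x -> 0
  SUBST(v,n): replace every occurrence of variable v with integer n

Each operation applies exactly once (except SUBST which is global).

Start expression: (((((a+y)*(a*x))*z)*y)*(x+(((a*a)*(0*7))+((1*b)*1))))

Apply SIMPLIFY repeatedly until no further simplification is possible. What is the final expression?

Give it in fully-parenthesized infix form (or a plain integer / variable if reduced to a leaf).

Answer: (((((a+y)*(a*x))*z)*y)*(x+b))

Derivation:
Start: (((((a+y)*(a*x))*z)*y)*(x+(((a*a)*(0*7))+((1*b)*1))))
Step 1: at RRLR: (0*7) -> 0; overall: (((((a+y)*(a*x))*z)*y)*(x+(((a*a)*(0*7))+((1*b)*1)))) -> (((((a+y)*(a*x))*z)*y)*(x+(((a*a)*0)+((1*b)*1))))
Step 2: at RRL: ((a*a)*0) -> 0; overall: (((((a+y)*(a*x))*z)*y)*(x+(((a*a)*0)+((1*b)*1)))) -> (((((a+y)*(a*x))*z)*y)*(x+(0+((1*b)*1))))
Step 3: at RR: (0+((1*b)*1)) -> ((1*b)*1); overall: (((((a+y)*(a*x))*z)*y)*(x+(0+((1*b)*1)))) -> (((((a+y)*(a*x))*z)*y)*(x+((1*b)*1)))
Step 4: at RR: ((1*b)*1) -> (1*b); overall: (((((a+y)*(a*x))*z)*y)*(x+((1*b)*1))) -> (((((a+y)*(a*x))*z)*y)*(x+(1*b)))
Step 5: at RR: (1*b) -> b; overall: (((((a+y)*(a*x))*z)*y)*(x+(1*b))) -> (((((a+y)*(a*x))*z)*y)*(x+b))
Fixed point: (((((a+y)*(a*x))*z)*y)*(x+b))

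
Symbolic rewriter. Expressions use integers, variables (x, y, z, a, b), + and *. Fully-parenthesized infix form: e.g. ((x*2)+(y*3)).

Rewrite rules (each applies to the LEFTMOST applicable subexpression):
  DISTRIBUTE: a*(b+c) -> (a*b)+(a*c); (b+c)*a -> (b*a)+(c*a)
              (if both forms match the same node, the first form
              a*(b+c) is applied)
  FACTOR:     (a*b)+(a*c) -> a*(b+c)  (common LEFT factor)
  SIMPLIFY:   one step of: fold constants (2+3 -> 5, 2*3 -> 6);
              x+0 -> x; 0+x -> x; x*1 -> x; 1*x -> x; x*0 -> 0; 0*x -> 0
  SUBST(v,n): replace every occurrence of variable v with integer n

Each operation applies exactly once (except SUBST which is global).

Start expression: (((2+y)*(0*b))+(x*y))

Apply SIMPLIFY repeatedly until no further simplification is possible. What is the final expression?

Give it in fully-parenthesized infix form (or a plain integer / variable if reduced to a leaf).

Start: (((2+y)*(0*b))+(x*y))
Step 1: at LR: (0*b) -> 0; overall: (((2+y)*(0*b))+(x*y)) -> (((2+y)*0)+(x*y))
Step 2: at L: ((2+y)*0) -> 0; overall: (((2+y)*0)+(x*y)) -> (0+(x*y))
Step 3: at root: (0+(x*y)) -> (x*y); overall: (0+(x*y)) -> (x*y)
Fixed point: (x*y)

Answer: (x*y)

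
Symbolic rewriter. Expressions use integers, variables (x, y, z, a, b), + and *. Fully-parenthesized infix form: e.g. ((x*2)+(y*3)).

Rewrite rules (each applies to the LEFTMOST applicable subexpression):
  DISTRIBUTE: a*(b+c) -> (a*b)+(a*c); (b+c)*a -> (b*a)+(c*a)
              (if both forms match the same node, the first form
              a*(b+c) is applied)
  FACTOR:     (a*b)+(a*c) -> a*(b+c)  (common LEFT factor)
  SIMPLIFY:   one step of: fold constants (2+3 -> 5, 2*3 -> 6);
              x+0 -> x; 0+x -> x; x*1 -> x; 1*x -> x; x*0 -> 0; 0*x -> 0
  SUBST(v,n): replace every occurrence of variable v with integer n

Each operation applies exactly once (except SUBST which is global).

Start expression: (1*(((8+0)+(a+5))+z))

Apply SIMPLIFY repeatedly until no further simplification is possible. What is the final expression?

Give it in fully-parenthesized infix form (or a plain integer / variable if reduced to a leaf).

Answer: ((8+(a+5))+z)

Derivation:
Start: (1*(((8+0)+(a+5))+z))
Step 1: at root: (1*(((8+0)+(a+5))+z)) -> (((8+0)+(a+5))+z); overall: (1*(((8+0)+(a+5))+z)) -> (((8+0)+(a+5))+z)
Step 2: at LL: (8+0) -> 8; overall: (((8+0)+(a+5))+z) -> ((8+(a+5))+z)
Fixed point: ((8+(a+5))+z)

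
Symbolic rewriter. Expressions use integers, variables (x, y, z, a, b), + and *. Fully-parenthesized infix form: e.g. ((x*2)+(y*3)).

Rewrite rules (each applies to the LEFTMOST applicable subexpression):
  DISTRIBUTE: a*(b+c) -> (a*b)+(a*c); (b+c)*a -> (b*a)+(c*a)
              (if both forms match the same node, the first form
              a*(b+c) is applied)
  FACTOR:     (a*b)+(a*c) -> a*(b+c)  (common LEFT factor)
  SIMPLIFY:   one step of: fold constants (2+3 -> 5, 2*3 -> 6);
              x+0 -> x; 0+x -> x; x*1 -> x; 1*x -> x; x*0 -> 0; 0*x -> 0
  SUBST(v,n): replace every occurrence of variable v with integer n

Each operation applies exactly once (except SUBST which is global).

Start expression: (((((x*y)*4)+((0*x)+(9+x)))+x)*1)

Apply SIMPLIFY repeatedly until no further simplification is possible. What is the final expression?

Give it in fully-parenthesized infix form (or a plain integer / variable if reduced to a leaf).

Start: (((((x*y)*4)+((0*x)+(9+x)))+x)*1)
Step 1: at root: (((((x*y)*4)+((0*x)+(9+x)))+x)*1) -> ((((x*y)*4)+((0*x)+(9+x)))+x); overall: (((((x*y)*4)+((0*x)+(9+x)))+x)*1) -> ((((x*y)*4)+((0*x)+(9+x)))+x)
Step 2: at LRL: (0*x) -> 0; overall: ((((x*y)*4)+((0*x)+(9+x)))+x) -> ((((x*y)*4)+(0+(9+x)))+x)
Step 3: at LR: (0+(9+x)) -> (9+x); overall: ((((x*y)*4)+(0+(9+x)))+x) -> ((((x*y)*4)+(9+x))+x)
Fixed point: ((((x*y)*4)+(9+x))+x)

Answer: ((((x*y)*4)+(9+x))+x)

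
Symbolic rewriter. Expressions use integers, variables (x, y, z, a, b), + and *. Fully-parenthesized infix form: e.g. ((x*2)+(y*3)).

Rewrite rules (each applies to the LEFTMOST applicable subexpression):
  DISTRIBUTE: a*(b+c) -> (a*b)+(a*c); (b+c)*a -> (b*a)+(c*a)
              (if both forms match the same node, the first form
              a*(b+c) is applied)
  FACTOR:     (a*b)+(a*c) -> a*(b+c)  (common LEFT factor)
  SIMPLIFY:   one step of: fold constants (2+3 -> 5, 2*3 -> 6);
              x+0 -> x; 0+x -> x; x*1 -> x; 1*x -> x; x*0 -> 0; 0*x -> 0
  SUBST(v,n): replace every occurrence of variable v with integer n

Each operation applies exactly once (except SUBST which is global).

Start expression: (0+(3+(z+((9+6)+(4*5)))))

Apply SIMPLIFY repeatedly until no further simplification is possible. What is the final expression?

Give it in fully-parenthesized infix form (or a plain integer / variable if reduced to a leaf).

Start: (0+(3+(z+((9+6)+(4*5)))))
Step 1: at root: (0+(3+(z+((9+6)+(4*5))))) -> (3+(z+((9+6)+(4*5)))); overall: (0+(3+(z+((9+6)+(4*5))))) -> (3+(z+((9+6)+(4*5))))
Step 2: at RRL: (9+6) -> 15; overall: (3+(z+((9+6)+(4*5)))) -> (3+(z+(15+(4*5))))
Step 3: at RRR: (4*5) -> 20; overall: (3+(z+(15+(4*5)))) -> (3+(z+(15+20)))
Step 4: at RR: (15+20) -> 35; overall: (3+(z+(15+20))) -> (3+(z+35))
Fixed point: (3+(z+35))

Answer: (3+(z+35))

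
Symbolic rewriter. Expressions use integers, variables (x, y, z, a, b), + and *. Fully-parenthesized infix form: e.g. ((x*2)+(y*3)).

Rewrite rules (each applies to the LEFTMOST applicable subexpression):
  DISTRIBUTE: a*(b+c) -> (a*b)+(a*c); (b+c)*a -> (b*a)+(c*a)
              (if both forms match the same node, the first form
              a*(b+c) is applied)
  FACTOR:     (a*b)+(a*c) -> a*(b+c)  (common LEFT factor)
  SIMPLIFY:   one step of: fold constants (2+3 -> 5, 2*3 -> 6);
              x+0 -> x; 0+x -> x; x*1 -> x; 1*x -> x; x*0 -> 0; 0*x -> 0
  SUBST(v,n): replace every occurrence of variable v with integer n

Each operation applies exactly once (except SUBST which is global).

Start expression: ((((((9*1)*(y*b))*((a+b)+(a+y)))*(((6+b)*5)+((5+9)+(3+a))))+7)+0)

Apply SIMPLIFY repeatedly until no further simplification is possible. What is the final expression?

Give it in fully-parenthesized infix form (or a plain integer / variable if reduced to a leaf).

Start: ((((((9*1)*(y*b))*((a+b)+(a+y)))*(((6+b)*5)+((5+9)+(3+a))))+7)+0)
Step 1: at root: ((((((9*1)*(y*b))*((a+b)+(a+y)))*(((6+b)*5)+((5+9)+(3+a))))+7)+0) -> (((((9*1)*(y*b))*((a+b)+(a+y)))*(((6+b)*5)+((5+9)+(3+a))))+7); overall: ((((((9*1)*(y*b))*((a+b)+(a+y)))*(((6+b)*5)+((5+9)+(3+a))))+7)+0) -> (((((9*1)*(y*b))*((a+b)+(a+y)))*(((6+b)*5)+((5+9)+(3+a))))+7)
Step 2: at LLLL: (9*1) -> 9; overall: (((((9*1)*(y*b))*((a+b)+(a+y)))*(((6+b)*5)+((5+9)+(3+a))))+7) -> ((((9*(y*b))*((a+b)+(a+y)))*(((6+b)*5)+((5+9)+(3+a))))+7)
Step 3: at LRRL: (5+9) -> 14; overall: ((((9*(y*b))*((a+b)+(a+y)))*(((6+b)*5)+((5+9)+(3+a))))+7) -> ((((9*(y*b))*((a+b)+(a+y)))*(((6+b)*5)+(14+(3+a))))+7)
Fixed point: ((((9*(y*b))*((a+b)+(a+y)))*(((6+b)*5)+(14+(3+a))))+7)

Answer: ((((9*(y*b))*((a+b)+(a+y)))*(((6+b)*5)+(14+(3+a))))+7)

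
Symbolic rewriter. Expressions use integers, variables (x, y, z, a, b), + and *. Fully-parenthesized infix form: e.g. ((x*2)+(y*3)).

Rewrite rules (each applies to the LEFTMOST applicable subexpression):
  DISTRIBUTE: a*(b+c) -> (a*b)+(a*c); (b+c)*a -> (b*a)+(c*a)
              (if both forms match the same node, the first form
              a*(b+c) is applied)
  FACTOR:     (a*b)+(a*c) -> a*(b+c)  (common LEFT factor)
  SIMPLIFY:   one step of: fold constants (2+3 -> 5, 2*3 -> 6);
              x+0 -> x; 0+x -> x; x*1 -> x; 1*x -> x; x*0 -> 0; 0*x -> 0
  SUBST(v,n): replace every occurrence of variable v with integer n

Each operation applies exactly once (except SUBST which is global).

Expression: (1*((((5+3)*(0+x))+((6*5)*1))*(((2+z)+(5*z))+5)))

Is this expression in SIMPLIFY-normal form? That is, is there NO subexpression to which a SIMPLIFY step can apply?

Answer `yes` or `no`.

Expression: (1*((((5+3)*(0+x))+((6*5)*1))*(((2+z)+(5*z))+5)))
Scanning for simplifiable subexpressions (pre-order)...
  at root: (1*((((5+3)*(0+x))+((6*5)*1))*(((2+z)+(5*z))+5))) (SIMPLIFIABLE)
  at R: ((((5+3)*(0+x))+((6*5)*1))*(((2+z)+(5*z))+5)) (not simplifiable)
  at RL: (((5+3)*(0+x))+((6*5)*1)) (not simplifiable)
  at RLL: ((5+3)*(0+x)) (not simplifiable)
  at RLLL: (5+3) (SIMPLIFIABLE)
  at RLLR: (0+x) (SIMPLIFIABLE)
  at RLR: ((6*5)*1) (SIMPLIFIABLE)
  at RLRL: (6*5) (SIMPLIFIABLE)
  at RR: (((2+z)+(5*z))+5) (not simplifiable)
  at RRL: ((2+z)+(5*z)) (not simplifiable)
  at RRLL: (2+z) (not simplifiable)
  at RRLR: (5*z) (not simplifiable)
Found simplifiable subexpr at path root: (1*((((5+3)*(0+x))+((6*5)*1))*(((2+z)+(5*z))+5)))
One SIMPLIFY step would give: ((((5+3)*(0+x))+((6*5)*1))*(((2+z)+(5*z))+5))
-> NOT in normal form.

Answer: no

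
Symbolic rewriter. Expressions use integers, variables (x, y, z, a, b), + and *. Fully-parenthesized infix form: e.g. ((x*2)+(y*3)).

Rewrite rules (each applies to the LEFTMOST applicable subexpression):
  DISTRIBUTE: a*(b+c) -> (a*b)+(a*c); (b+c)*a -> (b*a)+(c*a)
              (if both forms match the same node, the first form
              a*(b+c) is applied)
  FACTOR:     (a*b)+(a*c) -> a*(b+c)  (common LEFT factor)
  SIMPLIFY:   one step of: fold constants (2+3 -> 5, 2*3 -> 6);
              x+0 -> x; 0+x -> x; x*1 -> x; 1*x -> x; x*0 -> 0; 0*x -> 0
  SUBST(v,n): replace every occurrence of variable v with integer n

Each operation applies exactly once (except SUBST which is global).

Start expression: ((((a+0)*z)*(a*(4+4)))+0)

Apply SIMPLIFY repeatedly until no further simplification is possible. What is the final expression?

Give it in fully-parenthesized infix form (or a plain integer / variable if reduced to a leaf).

Answer: ((a*z)*(a*8))

Derivation:
Start: ((((a+0)*z)*(a*(4+4)))+0)
Step 1: at root: ((((a+0)*z)*(a*(4+4)))+0) -> (((a+0)*z)*(a*(4+4))); overall: ((((a+0)*z)*(a*(4+4)))+0) -> (((a+0)*z)*(a*(4+4)))
Step 2: at LL: (a+0) -> a; overall: (((a+0)*z)*(a*(4+4))) -> ((a*z)*(a*(4+4)))
Step 3: at RR: (4+4) -> 8; overall: ((a*z)*(a*(4+4))) -> ((a*z)*(a*8))
Fixed point: ((a*z)*(a*8))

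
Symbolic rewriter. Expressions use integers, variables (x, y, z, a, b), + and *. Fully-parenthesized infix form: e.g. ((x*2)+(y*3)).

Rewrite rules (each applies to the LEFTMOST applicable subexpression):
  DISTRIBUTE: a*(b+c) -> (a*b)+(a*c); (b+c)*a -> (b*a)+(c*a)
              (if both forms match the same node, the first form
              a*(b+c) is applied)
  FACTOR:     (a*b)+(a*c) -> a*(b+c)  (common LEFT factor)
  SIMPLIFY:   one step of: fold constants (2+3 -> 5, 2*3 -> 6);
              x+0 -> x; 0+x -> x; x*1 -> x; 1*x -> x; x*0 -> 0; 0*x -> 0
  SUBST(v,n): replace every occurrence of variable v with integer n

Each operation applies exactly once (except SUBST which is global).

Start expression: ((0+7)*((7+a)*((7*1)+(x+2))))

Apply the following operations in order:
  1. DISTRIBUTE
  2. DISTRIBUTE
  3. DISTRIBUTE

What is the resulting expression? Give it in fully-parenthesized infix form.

Start: ((0+7)*((7+a)*((7*1)+(x+2))))
Apply DISTRIBUTE at root (target: ((0+7)*((7+a)*((7*1)+(x+2))))): ((0+7)*((7+a)*((7*1)+(x+2)))) -> ((0*((7+a)*((7*1)+(x+2))))+(7*((7+a)*((7*1)+(x+2)))))
Apply DISTRIBUTE at LR (target: ((7+a)*((7*1)+(x+2)))): ((0*((7+a)*((7*1)+(x+2))))+(7*((7+a)*((7*1)+(x+2))))) -> ((0*(((7+a)*(7*1))+((7+a)*(x+2))))+(7*((7+a)*((7*1)+(x+2)))))
Apply DISTRIBUTE at L (target: (0*(((7+a)*(7*1))+((7+a)*(x+2))))): ((0*(((7+a)*(7*1))+((7+a)*(x+2))))+(7*((7+a)*((7*1)+(x+2))))) -> (((0*((7+a)*(7*1)))+(0*((7+a)*(x+2))))+(7*((7+a)*((7*1)+(x+2)))))

Answer: (((0*((7+a)*(7*1)))+(0*((7+a)*(x+2))))+(7*((7+a)*((7*1)+(x+2)))))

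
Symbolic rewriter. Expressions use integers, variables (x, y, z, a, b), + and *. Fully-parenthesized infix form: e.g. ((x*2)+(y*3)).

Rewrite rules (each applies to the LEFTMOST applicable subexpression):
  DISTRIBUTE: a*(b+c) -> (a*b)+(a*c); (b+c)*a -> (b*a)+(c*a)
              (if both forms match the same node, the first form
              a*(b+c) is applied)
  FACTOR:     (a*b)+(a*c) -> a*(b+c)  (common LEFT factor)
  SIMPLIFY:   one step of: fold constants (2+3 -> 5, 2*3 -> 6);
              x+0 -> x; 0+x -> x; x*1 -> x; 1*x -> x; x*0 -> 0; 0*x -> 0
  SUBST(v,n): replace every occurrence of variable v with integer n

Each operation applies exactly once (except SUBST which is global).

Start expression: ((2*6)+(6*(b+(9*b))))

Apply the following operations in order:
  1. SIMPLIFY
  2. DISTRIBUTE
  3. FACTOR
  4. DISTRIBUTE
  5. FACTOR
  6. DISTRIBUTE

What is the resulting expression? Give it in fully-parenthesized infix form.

Start: ((2*6)+(6*(b+(9*b))))
Apply SIMPLIFY at L (target: (2*6)): ((2*6)+(6*(b+(9*b)))) -> (12+(6*(b+(9*b))))
Apply DISTRIBUTE at R (target: (6*(b+(9*b)))): (12+(6*(b+(9*b)))) -> (12+((6*b)+(6*(9*b))))
Apply FACTOR at R (target: ((6*b)+(6*(9*b)))): (12+((6*b)+(6*(9*b)))) -> (12+(6*(b+(9*b))))
Apply DISTRIBUTE at R (target: (6*(b+(9*b)))): (12+(6*(b+(9*b)))) -> (12+((6*b)+(6*(9*b))))
Apply FACTOR at R (target: ((6*b)+(6*(9*b)))): (12+((6*b)+(6*(9*b)))) -> (12+(6*(b+(9*b))))
Apply DISTRIBUTE at R (target: (6*(b+(9*b)))): (12+(6*(b+(9*b)))) -> (12+((6*b)+(6*(9*b))))

Answer: (12+((6*b)+(6*(9*b))))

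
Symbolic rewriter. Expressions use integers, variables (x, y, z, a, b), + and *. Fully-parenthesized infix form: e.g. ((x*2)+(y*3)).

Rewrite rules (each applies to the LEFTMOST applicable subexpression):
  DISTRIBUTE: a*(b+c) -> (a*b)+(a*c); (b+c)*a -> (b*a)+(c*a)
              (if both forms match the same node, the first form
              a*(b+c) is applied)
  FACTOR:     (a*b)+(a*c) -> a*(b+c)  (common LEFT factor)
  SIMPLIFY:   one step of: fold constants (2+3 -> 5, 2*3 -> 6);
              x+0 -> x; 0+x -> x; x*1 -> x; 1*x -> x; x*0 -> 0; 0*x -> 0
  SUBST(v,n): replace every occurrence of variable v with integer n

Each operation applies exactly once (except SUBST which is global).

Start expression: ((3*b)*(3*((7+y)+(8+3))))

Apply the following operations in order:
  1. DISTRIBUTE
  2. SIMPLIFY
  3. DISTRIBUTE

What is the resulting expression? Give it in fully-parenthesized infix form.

Start: ((3*b)*(3*((7+y)+(8+3))))
Apply DISTRIBUTE at R (target: (3*((7+y)+(8+3)))): ((3*b)*(3*((7+y)+(8+3)))) -> ((3*b)*((3*(7+y))+(3*(8+3))))
Apply SIMPLIFY at RRR (target: (8+3)): ((3*b)*((3*(7+y))+(3*(8+3)))) -> ((3*b)*((3*(7+y))+(3*11)))
Apply DISTRIBUTE at root (target: ((3*b)*((3*(7+y))+(3*11)))): ((3*b)*((3*(7+y))+(3*11))) -> (((3*b)*(3*(7+y)))+((3*b)*(3*11)))

Answer: (((3*b)*(3*(7+y)))+((3*b)*(3*11)))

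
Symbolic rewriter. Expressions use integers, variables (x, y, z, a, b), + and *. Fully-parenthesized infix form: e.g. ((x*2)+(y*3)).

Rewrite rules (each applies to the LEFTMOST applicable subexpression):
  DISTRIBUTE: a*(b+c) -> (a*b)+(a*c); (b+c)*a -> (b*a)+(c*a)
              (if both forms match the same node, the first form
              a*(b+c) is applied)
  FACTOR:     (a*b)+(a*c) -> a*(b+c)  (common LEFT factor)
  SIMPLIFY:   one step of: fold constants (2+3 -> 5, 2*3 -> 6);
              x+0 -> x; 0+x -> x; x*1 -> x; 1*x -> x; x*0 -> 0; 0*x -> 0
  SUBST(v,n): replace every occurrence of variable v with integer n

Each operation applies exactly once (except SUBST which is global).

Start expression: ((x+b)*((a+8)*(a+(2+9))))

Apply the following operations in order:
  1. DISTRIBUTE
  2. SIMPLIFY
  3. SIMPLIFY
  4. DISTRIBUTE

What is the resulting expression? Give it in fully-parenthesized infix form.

Answer: ((x*(((a+8)*a)+((a+8)*11)))+(b*((a+8)*(a+11))))

Derivation:
Start: ((x+b)*((a+8)*(a+(2+9))))
Apply DISTRIBUTE at root (target: ((x+b)*((a+8)*(a+(2+9))))): ((x+b)*((a+8)*(a+(2+9)))) -> ((x*((a+8)*(a+(2+9))))+(b*((a+8)*(a+(2+9)))))
Apply SIMPLIFY at LRRR (target: (2+9)): ((x*((a+8)*(a+(2+9))))+(b*((a+8)*(a+(2+9))))) -> ((x*((a+8)*(a+11)))+(b*((a+8)*(a+(2+9)))))
Apply SIMPLIFY at RRRR (target: (2+9)): ((x*((a+8)*(a+11)))+(b*((a+8)*(a+(2+9))))) -> ((x*((a+8)*(a+11)))+(b*((a+8)*(a+11))))
Apply DISTRIBUTE at LR (target: ((a+8)*(a+11))): ((x*((a+8)*(a+11)))+(b*((a+8)*(a+11)))) -> ((x*(((a+8)*a)+((a+8)*11)))+(b*((a+8)*(a+11))))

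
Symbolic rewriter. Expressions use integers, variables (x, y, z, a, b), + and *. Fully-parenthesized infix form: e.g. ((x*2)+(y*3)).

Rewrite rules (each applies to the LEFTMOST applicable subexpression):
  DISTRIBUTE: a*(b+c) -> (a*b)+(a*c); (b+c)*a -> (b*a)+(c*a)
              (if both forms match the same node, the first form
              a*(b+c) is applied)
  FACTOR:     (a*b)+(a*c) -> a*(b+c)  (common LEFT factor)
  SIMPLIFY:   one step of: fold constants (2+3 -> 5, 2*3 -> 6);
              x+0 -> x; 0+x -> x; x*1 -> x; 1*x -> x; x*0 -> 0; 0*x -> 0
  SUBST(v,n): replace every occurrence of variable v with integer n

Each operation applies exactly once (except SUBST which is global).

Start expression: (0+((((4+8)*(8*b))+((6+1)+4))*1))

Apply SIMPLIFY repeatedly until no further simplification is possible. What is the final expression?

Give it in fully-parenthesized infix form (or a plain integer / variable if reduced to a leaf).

Start: (0+((((4+8)*(8*b))+((6+1)+4))*1))
Step 1: at root: (0+((((4+8)*(8*b))+((6+1)+4))*1)) -> ((((4+8)*(8*b))+((6+1)+4))*1); overall: (0+((((4+8)*(8*b))+((6+1)+4))*1)) -> ((((4+8)*(8*b))+((6+1)+4))*1)
Step 2: at root: ((((4+8)*(8*b))+((6+1)+4))*1) -> (((4+8)*(8*b))+((6+1)+4)); overall: ((((4+8)*(8*b))+((6+1)+4))*1) -> (((4+8)*(8*b))+((6+1)+4))
Step 3: at LL: (4+8) -> 12; overall: (((4+8)*(8*b))+((6+1)+4)) -> ((12*(8*b))+((6+1)+4))
Step 4: at RL: (6+1) -> 7; overall: ((12*(8*b))+((6+1)+4)) -> ((12*(8*b))+(7+4))
Step 5: at R: (7+4) -> 11; overall: ((12*(8*b))+(7+4)) -> ((12*(8*b))+11)
Fixed point: ((12*(8*b))+11)

Answer: ((12*(8*b))+11)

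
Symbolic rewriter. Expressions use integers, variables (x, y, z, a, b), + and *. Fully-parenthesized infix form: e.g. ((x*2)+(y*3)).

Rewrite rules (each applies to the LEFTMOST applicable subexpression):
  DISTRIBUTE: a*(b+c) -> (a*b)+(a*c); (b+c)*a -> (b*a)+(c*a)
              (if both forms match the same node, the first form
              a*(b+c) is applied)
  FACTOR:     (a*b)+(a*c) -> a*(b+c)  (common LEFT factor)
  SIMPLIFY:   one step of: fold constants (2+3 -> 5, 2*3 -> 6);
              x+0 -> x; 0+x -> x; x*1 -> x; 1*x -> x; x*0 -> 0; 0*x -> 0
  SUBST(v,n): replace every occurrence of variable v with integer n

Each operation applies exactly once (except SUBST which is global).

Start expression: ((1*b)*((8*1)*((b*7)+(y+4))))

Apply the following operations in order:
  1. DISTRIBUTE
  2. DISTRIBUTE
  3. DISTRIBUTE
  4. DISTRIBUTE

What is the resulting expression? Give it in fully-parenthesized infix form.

Start: ((1*b)*((8*1)*((b*7)+(y+4))))
Apply DISTRIBUTE at R (target: ((8*1)*((b*7)+(y+4)))): ((1*b)*((8*1)*((b*7)+(y+4)))) -> ((1*b)*(((8*1)*(b*7))+((8*1)*(y+4))))
Apply DISTRIBUTE at root (target: ((1*b)*(((8*1)*(b*7))+((8*1)*(y+4))))): ((1*b)*(((8*1)*(b*7))+((8*1)*(y+4)))) -> (((1*b)*((8*1)*(b*7)))+((1*b)*((8*1)*(y+4))))
Apply DISTRIBUTE at RR (target: ((8*1)*(y+4))): (((1*b)*((8*1)*(b*7)))+((1*b)*((8*1)*(y+4)))) -> (((1*b)*((8*1)*(b*7)))+((1*b)*(((8*1)*y)+((8*1)*4))))
Apply DISTRIBUTE at R (target: ((1*b)*(((8*1)*y)+((8*1)*4)))): (((1*b)*((8*1)*(b*7)))+((1*b)*(((8*1)*y)+((8*1)*4)))) -> (((1*b)*((8*1)*(b*7)))+(((1*b)*((8*1)*y))+((1*b)*((8*1)*4))))

Answer: (((1*b)*((8*1)*(b*7)))+(((1*b)*((8*1)*y))+((1*b)*((8*1)*4))))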